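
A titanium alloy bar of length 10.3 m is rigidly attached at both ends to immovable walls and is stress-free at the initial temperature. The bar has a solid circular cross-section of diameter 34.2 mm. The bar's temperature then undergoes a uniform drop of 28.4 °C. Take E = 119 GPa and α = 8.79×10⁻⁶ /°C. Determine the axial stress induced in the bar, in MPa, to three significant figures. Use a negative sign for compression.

Free thermal expansion αLΔT = 8.79e-6 · 10300 · -28.4 = -2.571 mm.
The walls impose strain ε = −(-2.571)/10300 = 2.4964e-04; σ = Eε = 119000 · 2.4964e-04 = 29.71 MPa.

29.7 MPa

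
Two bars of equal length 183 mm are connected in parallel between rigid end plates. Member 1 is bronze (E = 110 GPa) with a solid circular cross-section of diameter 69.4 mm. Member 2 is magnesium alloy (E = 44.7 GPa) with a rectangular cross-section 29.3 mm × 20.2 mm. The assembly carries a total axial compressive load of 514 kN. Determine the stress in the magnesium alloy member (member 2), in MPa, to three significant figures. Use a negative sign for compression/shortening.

-51.9 MPa

A_1 = 3783 mm².
A_2 = 591.9 mm².
Equal strain + equilibrium ⇒ each member carries load in proportion to AE: A₁E₁ = 416100000 N, A₂E₂ = 26460000 N, ΣAE = 442600000 N.
σ₂ = P·E₂/ΣAE = -514000·44700/442600000 = -51.92 MPa.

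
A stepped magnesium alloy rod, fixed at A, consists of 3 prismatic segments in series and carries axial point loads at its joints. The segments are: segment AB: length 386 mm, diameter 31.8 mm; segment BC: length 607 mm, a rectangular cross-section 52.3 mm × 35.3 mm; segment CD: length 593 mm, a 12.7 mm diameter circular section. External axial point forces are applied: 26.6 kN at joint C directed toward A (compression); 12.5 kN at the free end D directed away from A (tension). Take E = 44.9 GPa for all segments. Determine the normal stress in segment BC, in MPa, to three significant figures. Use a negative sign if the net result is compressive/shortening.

-7.64 MPa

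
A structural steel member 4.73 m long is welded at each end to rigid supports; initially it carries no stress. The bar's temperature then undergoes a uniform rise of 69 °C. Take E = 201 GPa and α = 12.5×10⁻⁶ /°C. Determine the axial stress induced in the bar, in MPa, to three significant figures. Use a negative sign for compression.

-173 MPa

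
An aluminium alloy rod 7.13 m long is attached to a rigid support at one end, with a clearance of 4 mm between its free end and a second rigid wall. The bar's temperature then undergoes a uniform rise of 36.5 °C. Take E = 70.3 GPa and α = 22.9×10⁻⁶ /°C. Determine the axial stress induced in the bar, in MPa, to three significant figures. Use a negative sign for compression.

Free thermal expansion αLΔT = 22.9e-6 · 7130 · 36.5 = 5.96 mm.
The walls engage after the gap closes; constrained expansion = 5.96 − 4 = 1.96 mm.
The walls impose strain ε = −(1.96)/7130 = -2.7484e-04; σ = Eε = 70300 · -2.7484e-04 = -19.32 MPa.

-19.3 MPa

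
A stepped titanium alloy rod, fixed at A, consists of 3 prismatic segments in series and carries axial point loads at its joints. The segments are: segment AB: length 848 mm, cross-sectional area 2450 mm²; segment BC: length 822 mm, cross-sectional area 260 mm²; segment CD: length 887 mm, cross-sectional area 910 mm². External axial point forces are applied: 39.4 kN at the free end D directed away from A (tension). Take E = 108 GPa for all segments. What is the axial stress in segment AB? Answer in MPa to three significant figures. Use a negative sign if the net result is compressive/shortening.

16.1 MPa

Internal axial forces (sectioning from the free end, tension +): N_CD = 39.4 kN, N_BC = 39.4 kN, N_AB = 39.4 kN.
σ_AB = N_AB/A_AB = 39400/2450 = 16.08 MPa.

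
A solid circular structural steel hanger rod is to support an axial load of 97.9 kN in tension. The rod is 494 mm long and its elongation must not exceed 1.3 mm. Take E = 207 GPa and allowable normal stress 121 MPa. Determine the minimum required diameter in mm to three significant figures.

Required area A ≥ P/σ_allow = 97900/121 = 809.1 mm².
For a solid circular section, d ≥ √(4A/π) = 32.1 mm.
Elongation limit: A ≥ PL/(Eδ_allow) = 97900·494/(207000·1.3) = 179.7 mm² ⇒ d ≥ 15.13 mm.
The stress limit governs.

32.1 mm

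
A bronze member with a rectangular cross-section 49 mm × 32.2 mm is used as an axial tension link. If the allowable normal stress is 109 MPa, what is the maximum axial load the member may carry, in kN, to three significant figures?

A = 1578 mm².
P_max = σ_allow · A = 109 · 1578 = 172000 N = 172 kN.

172 kN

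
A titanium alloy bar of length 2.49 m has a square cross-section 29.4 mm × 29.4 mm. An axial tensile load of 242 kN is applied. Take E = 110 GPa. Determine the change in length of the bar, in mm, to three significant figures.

6.34 mm

A = 864.4 mm².
δ_mech = NL/(AE) = 242000·2490/(864.4·110000) = 6.338 mm.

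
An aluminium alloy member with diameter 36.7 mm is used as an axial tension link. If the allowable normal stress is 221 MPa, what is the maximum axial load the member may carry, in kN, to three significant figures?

234 kN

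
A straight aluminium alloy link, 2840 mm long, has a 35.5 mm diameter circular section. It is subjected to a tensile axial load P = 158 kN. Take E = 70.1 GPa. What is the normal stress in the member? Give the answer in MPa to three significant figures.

160 MPa

A = 989.8 mm².
σ = N/A = 158000/989.8 = 159.6 MPa.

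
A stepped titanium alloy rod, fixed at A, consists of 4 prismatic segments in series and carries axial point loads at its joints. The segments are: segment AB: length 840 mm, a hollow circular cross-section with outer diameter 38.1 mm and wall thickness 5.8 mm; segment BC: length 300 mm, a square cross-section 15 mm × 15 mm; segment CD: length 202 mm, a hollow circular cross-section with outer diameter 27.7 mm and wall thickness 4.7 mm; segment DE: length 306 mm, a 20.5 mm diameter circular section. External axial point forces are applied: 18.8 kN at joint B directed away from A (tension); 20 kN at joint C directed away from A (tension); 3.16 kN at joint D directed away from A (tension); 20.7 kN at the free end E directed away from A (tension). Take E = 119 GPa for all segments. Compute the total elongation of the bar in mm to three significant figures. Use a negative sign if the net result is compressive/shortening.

Internal axial forces (sectioning from the free end, tension +): N_DE = 20.7 kN, N_CD = 23.86 kN, N_BC = 43.86 kN, N_AB = 62.66 kN.
A_AB = 588.5 mm².
A_BC = 225 mm².
A_CD = 339.6 mm².
A_DE = 330.1 mm².
δ_AB = 62660·840/(588.5·119000) = 0.7515 mm
δ_BC = 43860·300/(225·119000) = 0.4914 mm
δ_CD = 23860·202/(339.6·119000) = 0.1193 mm
δ_DE = 20700·306/(330.1·119000) = 0.1613 mm
δ = Σδ_i = 1.523 mm.

1.52 mm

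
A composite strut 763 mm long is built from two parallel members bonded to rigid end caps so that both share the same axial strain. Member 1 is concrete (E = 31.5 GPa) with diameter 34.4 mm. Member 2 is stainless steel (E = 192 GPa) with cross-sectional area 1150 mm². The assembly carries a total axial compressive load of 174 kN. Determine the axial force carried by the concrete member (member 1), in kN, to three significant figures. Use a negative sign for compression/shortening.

-20.4 kN

A_1 = 929.4 mm².
Equal strain + equilibrium ⇒ each member carries load in proportion to AE: A₁E₁ = 29280000 N, A₂E₂ = 220800000 N, ΣAE = 250100000 N.
F₁ = P·A₁E₁/ΣAE = -174000·29280000/250100000 = -20370 N.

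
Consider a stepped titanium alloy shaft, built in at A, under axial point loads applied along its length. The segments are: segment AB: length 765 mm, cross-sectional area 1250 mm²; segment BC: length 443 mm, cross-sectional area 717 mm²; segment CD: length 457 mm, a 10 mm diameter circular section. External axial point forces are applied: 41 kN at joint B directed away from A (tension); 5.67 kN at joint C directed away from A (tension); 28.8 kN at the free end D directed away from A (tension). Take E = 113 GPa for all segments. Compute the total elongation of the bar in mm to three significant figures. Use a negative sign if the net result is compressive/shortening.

Internal axial forces (sectioning from the free end, tension +): N_CD = 28.8 kN, N_BC = 34.47 kN, N_AB = 75.47 kN.
A_CD = 78.54 mm².
δ_AB = 75470·765/(1250·113000) = 0.4087 mm
δ_BC = 34470·443/(717·113000) = 0.1885 mm
δ_CD = 28800·457/(78.54·113000) = 1.483 mm
δ = Σδ_i = 2.08 mm.

2.08 mm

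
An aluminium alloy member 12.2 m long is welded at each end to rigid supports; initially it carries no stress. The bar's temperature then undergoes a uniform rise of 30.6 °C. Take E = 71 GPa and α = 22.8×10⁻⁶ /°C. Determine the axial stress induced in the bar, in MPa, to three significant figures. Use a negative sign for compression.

-49.5 MPa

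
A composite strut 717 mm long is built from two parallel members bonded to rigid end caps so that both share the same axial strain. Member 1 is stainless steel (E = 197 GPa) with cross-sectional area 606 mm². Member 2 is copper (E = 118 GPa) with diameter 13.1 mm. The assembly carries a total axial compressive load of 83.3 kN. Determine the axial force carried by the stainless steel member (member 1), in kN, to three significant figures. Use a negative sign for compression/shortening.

A_2 = 134.8 mm².
Equal strain + equilibrium ⇒ each member carries load in proportion to AE: A₁E₁ = 119400000 N, A₂E₂ = 15900000 N, ΣAE = 135300000 N.
F₁ = P·A₁E₁/ΣAE = -83300·119400000/135300000 = -73510 N.

-73.5 kN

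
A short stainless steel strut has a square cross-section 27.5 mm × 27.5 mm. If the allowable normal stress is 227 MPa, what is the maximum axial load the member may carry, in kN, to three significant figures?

172 kN

A = 756.2 mm².
P_max = σ_allow · A = 227 · 756.2 = 171700 N = 171.7 kN.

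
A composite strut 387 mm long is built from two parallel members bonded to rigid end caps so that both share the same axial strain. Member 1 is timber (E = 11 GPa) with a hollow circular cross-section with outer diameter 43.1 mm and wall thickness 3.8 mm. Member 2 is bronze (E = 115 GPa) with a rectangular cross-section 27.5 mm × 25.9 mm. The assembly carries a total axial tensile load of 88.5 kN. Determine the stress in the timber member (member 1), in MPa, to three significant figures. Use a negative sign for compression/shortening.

A_1 = 469.2 mm².
A_2 = 712.2 mm².
Equal strain + equilibrium ⇒ each member carries load in proportion to AE: A₁E₁ = 5161000 N, A₂E₂ = 81910000 N, ΣAE = 87070000 N.
σ₁ = P·E₁/ΣAE = 88500·11000/87070000 = 11.18 MPa.

11.2 MPa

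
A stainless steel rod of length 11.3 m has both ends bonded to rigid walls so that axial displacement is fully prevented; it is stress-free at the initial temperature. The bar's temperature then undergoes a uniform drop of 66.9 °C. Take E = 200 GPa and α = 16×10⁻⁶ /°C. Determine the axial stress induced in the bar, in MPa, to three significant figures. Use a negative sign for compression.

Free thermal expansion αLΔT = 16e-6 · 11300 · -66.9 = -12.1 mm.
The walls impose strain ε = −(-12.1)/11300 = 1.0704e-03; σ = Eε = 200000 · 1.0704e-03 = 214.1 MPa.

214 MPa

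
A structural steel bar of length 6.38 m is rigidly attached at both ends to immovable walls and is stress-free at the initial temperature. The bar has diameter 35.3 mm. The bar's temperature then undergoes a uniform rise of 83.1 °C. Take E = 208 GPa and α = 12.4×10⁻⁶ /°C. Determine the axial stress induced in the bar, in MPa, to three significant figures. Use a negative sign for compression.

-214 MPa

Free thermal expansion αLΔT = 12.4e-6 · 6380 · 83.1 = 6.574 mm.
The walls impose strain ε = −(6.574)/6380 = -1.0304e-03; σ = Eε = 208000 · -1.0304e-03 = -214.3 MPa.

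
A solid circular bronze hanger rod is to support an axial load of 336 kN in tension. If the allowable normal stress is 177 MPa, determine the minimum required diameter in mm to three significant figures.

49.2 mm

Required area A ≥ P/σ_allow = 336000/177 = 1898 mm².
For a solid circular section, d ≥ √(4A/π) = 49.16 mm.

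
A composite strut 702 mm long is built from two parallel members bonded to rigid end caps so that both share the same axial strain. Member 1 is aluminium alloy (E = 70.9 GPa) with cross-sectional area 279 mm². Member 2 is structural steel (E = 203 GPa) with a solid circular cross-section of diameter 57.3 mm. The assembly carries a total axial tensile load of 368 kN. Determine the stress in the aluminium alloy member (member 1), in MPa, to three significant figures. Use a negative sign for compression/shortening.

48.0 MPa

A_2 = 2579 mm².
Equal strain + equilibrium ⇒ each member carries load in proportion to AE: A₁E₁ = 19780000 N, A₂E₂ = 523500000 N, ΣAE = 543300000 N.
σ₁ = P·E₁/ΣAE = 368000·70900/543300000 = 48.03 MPa.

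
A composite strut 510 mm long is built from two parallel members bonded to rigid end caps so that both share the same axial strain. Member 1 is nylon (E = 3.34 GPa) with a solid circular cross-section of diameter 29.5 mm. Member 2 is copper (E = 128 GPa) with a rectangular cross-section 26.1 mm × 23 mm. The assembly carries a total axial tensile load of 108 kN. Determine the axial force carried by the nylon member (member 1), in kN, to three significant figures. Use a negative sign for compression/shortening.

A_1 = 683.5 mm².
A_2 = 600.3 mm².
Equal strain + equilibrium ⇒ each member carries load in proportion to AE: A₁E₁ = 2283000 N, A₂E₂ = 76840000 N, ΣAE = 79120000 N.
F₁ = P·A₁E₁/ΣAE = 108000·2283000/79120000 = 3116 N.

3.12 kN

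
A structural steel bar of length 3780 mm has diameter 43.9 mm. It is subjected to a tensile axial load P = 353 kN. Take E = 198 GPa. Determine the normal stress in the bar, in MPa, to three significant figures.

A = 1514 mm².
σ = N/A = 353000/1514 = 233.2 MPa.

233 MPa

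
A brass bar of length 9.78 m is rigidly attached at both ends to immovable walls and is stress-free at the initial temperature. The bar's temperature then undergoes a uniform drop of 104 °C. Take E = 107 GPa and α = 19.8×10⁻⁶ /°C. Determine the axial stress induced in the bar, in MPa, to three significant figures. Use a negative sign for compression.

Free thermal expansion αLΔT = 19.8e-6 · 9780 · -104 = -20.14 mm.
The walls impose strain ε = −(-20.14)/9780 = 2.0592e-03; σ = Eε = 107000 · 2.0592e-03 = 220.3 MPa.

220 MPa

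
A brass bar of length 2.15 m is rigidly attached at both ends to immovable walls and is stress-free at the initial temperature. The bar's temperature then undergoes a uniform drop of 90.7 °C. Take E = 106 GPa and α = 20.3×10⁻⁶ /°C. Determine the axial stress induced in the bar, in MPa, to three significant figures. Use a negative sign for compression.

Free thermal expansion αLΔT = 20.3e-6 · 2150 · -90.7 = -3.959 mm.
The walls impose strain ε = −(-3.959)/2150 = 1.8412e-03; σ = Eε = 106000 · 1.8412e-03 = 195.2 MPa.

195 MPa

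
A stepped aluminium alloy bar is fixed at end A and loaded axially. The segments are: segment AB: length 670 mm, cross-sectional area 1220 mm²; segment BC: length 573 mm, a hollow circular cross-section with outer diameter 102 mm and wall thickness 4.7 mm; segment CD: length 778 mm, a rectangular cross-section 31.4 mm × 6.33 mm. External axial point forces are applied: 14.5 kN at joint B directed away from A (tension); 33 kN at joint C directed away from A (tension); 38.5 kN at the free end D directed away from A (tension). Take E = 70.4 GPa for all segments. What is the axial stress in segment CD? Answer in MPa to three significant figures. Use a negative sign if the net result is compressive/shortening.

194 MPa

Internal axial forces (sectioning from the free end, tension +): N_CD = 38.5 kN, N_BC = 71.5 kN, N_AB = 86 kN.
A_CD = 198.8 mm².
σ_CD = N_CD/A_CD = 38500/198.8 = 193.7 MPa.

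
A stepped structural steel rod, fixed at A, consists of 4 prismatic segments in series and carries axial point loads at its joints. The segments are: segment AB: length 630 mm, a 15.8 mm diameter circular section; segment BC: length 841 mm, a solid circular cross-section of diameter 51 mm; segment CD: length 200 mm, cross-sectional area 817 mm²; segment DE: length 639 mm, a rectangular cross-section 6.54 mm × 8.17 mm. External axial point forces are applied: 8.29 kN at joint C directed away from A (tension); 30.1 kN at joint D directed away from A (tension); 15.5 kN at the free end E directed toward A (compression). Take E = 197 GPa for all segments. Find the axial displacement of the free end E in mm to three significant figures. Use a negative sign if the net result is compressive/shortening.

-0.502 mm

Internal axial forces (sectioning from the free end, tension +): N_DE = -15.5 kN, N_CD = 14.6 kN, N_BC = 22.89 kN, N_AB = 22.89 kN.
A_AB = 196.1 mm².
A_BC = 2043 mm².
A_DE = 53.43 mm².
δ_AB = 22890·630/(196.1·197000) = 0.3733 mm
δ_BC = 22890·841/(2043·197000) = 0.04783 mm
δ_CD = 14600·200/(817·197000) = 0.01814 mm
δ_DE = -15500·639/(53.43·197000) = -0.9409 mm
δ = Σδ_i = -0.5016 mm.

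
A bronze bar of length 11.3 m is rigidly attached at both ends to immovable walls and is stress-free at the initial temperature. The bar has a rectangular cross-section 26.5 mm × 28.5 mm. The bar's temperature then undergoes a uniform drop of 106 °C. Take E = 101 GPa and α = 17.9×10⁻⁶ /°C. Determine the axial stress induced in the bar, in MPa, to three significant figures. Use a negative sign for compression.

Free thermal expansion αLΔT = 17.9e-6 · 11300 · -106 = -21.44 mm.
The walls impose strain ε = −(-21.44)/11300 = 1.8974e-03; σ = Eε = 101000 · 1.8974e-03 = 191.6 MPa.

192 MPa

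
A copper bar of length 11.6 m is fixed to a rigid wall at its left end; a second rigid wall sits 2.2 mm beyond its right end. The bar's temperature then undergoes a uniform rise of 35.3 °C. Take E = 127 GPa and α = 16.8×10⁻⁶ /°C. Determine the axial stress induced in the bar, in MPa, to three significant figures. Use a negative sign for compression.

-51.2 MPa

Free thermal expansion αLΔT = 16.8e-6 · 11600 · 35.3 = 6.879 mm.
The walls engage after the gap closes; constrained expansion = 6.879 − 2.2 = 4.679 mm.
The walls impose strain ε = −(4.679)/11600 = -4.0338e-04; σ = Eε = 127000 · -4.0338e-04 = -51.23 MPa.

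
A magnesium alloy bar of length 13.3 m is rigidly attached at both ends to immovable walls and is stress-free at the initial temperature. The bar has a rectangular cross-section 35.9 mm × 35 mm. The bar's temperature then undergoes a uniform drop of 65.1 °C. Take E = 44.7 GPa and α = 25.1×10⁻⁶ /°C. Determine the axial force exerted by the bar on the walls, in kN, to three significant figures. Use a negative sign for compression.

91.8 kN

Free thermal expansion αLΔT = 25.1e-6 · 13300 · -65.1 = -21.73 mm.
The walls impose strain ε = −(-21.73)/13300 = 1.6340e-03; σ = Eε = 44700 · 1.6340e-03 = 73.04 MPa.
Wall reaction R = σ·A = 73.04·1256 = 91780 N = 91.78 kN.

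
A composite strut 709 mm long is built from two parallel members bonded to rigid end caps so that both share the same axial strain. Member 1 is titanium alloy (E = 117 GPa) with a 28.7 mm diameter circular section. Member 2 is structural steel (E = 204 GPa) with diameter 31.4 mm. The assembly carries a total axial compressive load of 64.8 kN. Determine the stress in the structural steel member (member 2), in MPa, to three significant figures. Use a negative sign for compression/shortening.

-56.6 MPa

A_1 = 646.9 mm².
A_2 = 774.4 mm².
Equal strain + equilibrium ⇒ each member carries load in proportion to AE: A₁E₁ = 75690000 N, A₂E₂ = 158000000 N, ΣAE = 233700000 N.
σ₂ = P·E₂/ΣAE = -64800·204000/233700000 = -56.57 MPa.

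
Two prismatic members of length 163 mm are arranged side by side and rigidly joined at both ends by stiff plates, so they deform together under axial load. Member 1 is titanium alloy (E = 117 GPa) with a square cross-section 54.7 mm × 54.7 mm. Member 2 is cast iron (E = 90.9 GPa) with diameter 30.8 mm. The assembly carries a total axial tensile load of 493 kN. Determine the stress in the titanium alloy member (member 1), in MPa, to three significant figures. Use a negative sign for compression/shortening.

138 MPa

A_1 = 2992 mm².
A_2 = 745.1 mm².
Equal strain + equilibrium ⇒ each member carries load in proportion to AE: A₁E₁ = 350100000 N, A₂E₂ = 67730000 N, ΣAE = 417800000 N.
σ₁ = P·E₁/ΣAE = 493000·117000/417800000 = 138.1 MPa.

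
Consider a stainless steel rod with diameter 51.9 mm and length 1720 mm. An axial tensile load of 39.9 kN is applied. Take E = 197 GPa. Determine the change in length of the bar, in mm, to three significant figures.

0.165 mm

A = 2116 mm².
δ_mech = NL/(AE) = 39900·1720/(2116·197000) = 0.1647 mm.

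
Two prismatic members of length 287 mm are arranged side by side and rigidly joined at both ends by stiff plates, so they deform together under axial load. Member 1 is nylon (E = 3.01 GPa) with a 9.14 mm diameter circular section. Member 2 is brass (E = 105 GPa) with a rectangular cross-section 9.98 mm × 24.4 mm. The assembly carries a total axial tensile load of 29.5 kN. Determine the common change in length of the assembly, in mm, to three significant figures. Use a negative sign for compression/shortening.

A_1 = 65.61 mm².
A_2 = 243.5 mm².
Equal strain + equilibrium ⇒ each member carries load in proportion to AE: A₁E₁ = 197500 N, A₂E₂ = 25570000 N, ΣAE = 25770000 N.
δ = PL/ΣAE = 29500·287/25770000 = 0.3286 mm.

0.329 mm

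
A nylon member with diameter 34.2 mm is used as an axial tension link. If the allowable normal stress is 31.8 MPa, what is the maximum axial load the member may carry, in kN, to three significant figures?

A = 918.6 mm².
P_max = σ_allow · A = 31.8 · 918.6 = 29210 N = 29.21 kN.

29.2 kN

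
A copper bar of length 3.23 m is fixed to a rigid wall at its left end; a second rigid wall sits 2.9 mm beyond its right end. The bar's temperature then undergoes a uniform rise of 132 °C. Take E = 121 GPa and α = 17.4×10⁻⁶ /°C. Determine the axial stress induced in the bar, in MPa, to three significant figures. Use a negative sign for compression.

-169 MPa

Free thermal expansion αLΔT = 17.4e-6 · 3230 · 132 = 7.419 mm.
The walls engage after the gap closes; constrained expansion = 7.419 − 2.9 = 4.519 mm.
The walls impose strain ε = −(4.519)/3230 = -1.3990e-03; σ = Eε = 121000 · -1.3990e-03 = -169.3 MPa.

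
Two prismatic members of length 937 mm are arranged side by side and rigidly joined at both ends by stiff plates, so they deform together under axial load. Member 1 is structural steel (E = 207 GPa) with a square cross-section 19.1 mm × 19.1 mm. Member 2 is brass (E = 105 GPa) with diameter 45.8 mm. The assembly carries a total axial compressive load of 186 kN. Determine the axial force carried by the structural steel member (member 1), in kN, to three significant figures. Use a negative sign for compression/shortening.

-56.5 kN

A_1 = 364.8 mm².
A_2 = 1647 mm².
Equal strain + equilibrium ⇒ each member carries load in proportion to AE: A₁E₁ = 75520000 N, A₂E₂ = 173000000 N, ΣAE = 248500000 N.
F₁ = P·A₁E₁/ΣAE = -186000·75520000/248500000 = -56520 N.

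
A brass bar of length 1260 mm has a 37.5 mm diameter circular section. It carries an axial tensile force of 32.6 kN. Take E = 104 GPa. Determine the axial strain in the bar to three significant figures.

A = 1104 mm².
σ = N/A = 29.52 MPa; ε = σ/E = 29.52/104000 = 2.838e-04.

2.84e-04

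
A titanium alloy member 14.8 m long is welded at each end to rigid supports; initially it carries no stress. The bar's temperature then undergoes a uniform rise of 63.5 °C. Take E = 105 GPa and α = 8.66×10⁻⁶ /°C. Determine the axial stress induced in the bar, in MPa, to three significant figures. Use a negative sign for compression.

Free thermal expansion αLΔT = 8.66e-6 · 14800 · 63.5 = 8.139 mm.
The walls impose strain ε = −(8.139)/14800 = -5.4991e-04; σ = Eε = 105000 · -5.4991e-04 = -57.74 MPa.

-57.7 MPa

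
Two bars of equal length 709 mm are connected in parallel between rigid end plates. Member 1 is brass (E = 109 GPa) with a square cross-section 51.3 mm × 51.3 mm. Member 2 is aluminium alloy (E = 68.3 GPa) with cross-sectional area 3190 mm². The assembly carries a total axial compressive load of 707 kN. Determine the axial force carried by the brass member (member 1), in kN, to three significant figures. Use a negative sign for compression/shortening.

-402 kN

A_1 = 2632 mm².
Equal strain + equilibrium ⇒ each member carries load in proportion to AE: A₁E₁ = 286900000 N, A₂E₂ = 217900000 N, ΣAE = 504700000 N.
F₁ = P·A₁E₁/ΣAE = -707000·286900000/504700000 = -401800 N.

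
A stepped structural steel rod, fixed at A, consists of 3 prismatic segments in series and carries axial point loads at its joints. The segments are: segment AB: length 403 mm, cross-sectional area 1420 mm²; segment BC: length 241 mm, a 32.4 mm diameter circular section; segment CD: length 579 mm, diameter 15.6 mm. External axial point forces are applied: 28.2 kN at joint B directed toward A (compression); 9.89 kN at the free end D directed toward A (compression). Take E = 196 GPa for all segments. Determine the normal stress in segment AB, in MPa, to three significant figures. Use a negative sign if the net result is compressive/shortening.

-26.8 MPa

Internal axial forces (sectioning from the free end, tension +): N_CD = -9.89 kN, N_BC = -9.89 kN, N_AB = -38.09 kN.
σ_AB = N_AB/A_AB = -38090/1420 = -26.82 MPa.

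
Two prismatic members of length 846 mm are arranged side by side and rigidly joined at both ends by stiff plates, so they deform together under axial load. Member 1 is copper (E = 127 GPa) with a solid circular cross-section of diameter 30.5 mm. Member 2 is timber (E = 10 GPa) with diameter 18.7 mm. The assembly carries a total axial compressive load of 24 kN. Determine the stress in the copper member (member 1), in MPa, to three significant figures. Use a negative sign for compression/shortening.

A_1 = 730.6 mm².
A_2 = 274.6 mm².
Equal strain + equilibrium ⇒ each member carries load in proportion to AE: A₁E₁ = 92790000 N, A₂E₂ = 2746000 N, ΣAE = 95530000 N.
σ₁ = P·E₁/ΣAE = -24000·127000/95530000 = -31.9 MPa.

-31.9 MPa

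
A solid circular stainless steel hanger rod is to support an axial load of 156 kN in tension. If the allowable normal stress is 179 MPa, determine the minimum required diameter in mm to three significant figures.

Required area A ≥ P/σ_allow = 156000/179 = 871.5 mm².
For a solid circular section, d ≥ √(4A/π) = 33.31 mm.

33.3 mm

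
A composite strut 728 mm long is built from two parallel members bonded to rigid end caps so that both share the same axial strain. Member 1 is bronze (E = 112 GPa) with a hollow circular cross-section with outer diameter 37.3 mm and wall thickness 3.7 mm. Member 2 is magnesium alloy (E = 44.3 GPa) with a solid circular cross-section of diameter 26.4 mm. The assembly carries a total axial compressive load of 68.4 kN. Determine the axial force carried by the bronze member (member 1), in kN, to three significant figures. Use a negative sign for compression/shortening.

A_1 = 390.6 mm².
A_2 = 547.4 mm².
Equal strain + equilibrium ⇒ each member carries load in proportion to AE: A₁E₁ = 43740000 N, A₂E₂ = 24250000 N, ΣAE = 67990000 N.
F₁ = P·A₁E₁/ΣAE = -68400·43740000/67990000 = -44010 N.

-44.0 kN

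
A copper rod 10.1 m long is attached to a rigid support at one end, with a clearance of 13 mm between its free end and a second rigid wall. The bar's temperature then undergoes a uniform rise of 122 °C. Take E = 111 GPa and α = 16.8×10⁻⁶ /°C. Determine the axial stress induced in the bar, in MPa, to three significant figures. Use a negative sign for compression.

-84.6 MPa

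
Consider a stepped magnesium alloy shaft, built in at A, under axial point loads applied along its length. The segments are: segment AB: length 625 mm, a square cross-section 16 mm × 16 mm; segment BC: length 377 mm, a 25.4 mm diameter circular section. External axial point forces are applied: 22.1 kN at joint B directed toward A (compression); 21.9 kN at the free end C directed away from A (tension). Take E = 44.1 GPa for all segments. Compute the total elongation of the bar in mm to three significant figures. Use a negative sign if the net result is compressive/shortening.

Internal axial forces (sectioning from the free end, tension +): N_BC = 21.9 kN, N_AB = -0.2 kN.
A_AB = 256 mm².
A_BC = 506.7 mm².
δ_AB = -200·625/(256·44100) = -0.01107 mm
δ_BC = 21900·377/(506.7·44100) = 0.3695 mm
δ = Σδ_i = 0.3584 mm.

0.358 mm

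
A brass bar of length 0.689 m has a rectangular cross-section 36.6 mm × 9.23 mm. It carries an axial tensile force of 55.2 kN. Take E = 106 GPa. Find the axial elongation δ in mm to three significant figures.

A = 337.8 mm².
δ_mech = NL/(AE) = 55200·689/(337.8·106000) = 1.062 mm.

1.06 mm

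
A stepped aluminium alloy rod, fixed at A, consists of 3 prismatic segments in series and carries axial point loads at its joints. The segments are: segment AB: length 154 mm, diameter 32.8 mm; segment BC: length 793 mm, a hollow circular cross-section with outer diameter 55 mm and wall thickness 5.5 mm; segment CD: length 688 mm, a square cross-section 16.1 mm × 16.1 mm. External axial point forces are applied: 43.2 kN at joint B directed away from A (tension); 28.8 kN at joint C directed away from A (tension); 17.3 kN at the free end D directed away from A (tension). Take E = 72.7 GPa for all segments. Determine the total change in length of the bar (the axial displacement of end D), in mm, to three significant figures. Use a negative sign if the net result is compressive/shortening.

Internal axial forces (sectioning from the free end, tension +): N_CD = 17.3 kN, N_BC = 46.1 kN, N_AB = 89.3 kN.
A_AB = 845 mm².
A_BC = 855.3 mm².
A_CD = 259.2 mm².
δ_AB = 89300·154/(845·72700) = 0.2239 mm
δ_BC = 46100·793/(855.3·72700) = 0.5879 mm
δ_CD = 17300·688/(259.2·72700) = 0.6316 mm
δ = Σδ_i = 1.443 mm.

1.44 mm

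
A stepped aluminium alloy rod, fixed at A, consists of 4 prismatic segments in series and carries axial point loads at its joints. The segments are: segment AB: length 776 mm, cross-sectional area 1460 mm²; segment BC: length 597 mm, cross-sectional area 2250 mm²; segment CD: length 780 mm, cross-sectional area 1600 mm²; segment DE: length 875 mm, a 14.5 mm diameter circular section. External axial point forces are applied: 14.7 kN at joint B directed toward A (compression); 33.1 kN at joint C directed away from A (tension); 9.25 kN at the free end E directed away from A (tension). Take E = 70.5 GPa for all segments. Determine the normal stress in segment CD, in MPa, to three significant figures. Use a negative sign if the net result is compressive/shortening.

5.78 MPa

Internal axial forces (sectioning from the free end, tension +): N_DE = 9.25 kN, N_CD = 9.25 kN, N_BC = 42.35 kN, N_AB = 27.65 kN.
σ_CD = N_CD/A_CD = 9250/1600 = 5.781 MPa.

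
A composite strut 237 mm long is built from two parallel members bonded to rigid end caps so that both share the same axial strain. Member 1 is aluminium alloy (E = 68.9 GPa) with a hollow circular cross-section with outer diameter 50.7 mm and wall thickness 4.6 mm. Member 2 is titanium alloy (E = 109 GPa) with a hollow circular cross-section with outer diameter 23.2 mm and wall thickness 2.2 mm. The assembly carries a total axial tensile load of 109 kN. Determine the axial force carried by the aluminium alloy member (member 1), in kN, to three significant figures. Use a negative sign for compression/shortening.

81.1 kN

A_1 = 666.2 mm².
A_2 = 145.1 mm².
Equal strain + equilibrium ⇒ each member carries load in proportion to AE: A₁E₁ = 45900000 N, A₂E₂ = 15820000 N, ΣAE = 61720000 N.
F₁ = P·A₁E₁/ΣAE = 109000·45900000/61720000 = 81060 N.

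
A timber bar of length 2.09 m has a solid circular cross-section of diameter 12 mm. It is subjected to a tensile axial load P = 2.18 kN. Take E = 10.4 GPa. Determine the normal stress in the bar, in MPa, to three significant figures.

19.3 MPa

A = 113.1 mm².
σ = N/A = 2180/113.1 = 19.28 MPa.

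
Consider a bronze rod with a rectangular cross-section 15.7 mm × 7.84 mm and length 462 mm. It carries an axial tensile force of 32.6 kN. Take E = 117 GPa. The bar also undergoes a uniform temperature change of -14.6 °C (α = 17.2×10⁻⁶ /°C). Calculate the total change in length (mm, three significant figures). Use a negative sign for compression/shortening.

A = 123.1 mm².
δ_mech = NL/(AE) = 32600·462/(123.1·117000) = 1.046 mm.
δ_thermal = αLΔT = 17.2e-6·462·-14.6 = -0.116 mm.
δ = δ_mech + δ_thermal = 0.9298 mm.

0.930 mm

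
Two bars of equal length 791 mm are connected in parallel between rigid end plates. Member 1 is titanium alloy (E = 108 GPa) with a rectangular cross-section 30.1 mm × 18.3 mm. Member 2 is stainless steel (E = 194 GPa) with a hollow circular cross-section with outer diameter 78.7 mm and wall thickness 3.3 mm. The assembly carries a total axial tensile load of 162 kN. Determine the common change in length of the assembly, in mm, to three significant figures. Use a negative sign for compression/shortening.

0.607 mm

A_1 = 550.8 mm².
A_2 = 781.7 mm².
Equal strain + equilibrium ⇒ each member carries load in proportion to AE: A₁E₁ = 59490000 N, A₂E₂ = 151600000 N, ΣAE = 211100000 N.
δ = PL/ΣAE = 162000·791/211100000 = 0.6069 mm.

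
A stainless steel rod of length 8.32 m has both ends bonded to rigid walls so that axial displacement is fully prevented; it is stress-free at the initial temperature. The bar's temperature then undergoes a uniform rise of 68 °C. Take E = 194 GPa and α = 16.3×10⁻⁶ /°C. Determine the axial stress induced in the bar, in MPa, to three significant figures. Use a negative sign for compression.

Free thermal expansion αLΔT = 16.3e-6 · 8320 · 68 = 9.222 mm.
The walls impose strain ε = −(9.222)/8320 = -1.1084e-03; σ = Eε = 194000 · -1.1084e-03 = -215 MPa.

-215 MPa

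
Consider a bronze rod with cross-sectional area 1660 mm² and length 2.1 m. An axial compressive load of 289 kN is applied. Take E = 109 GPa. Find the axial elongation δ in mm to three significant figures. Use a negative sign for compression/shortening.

-3.35 mm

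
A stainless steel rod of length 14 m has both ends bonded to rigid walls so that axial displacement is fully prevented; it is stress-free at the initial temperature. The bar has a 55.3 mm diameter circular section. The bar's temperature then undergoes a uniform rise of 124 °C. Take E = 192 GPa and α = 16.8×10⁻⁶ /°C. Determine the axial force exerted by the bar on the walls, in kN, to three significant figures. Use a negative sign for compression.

Free thermal expansion αLΔT = 16.8e-6 · 14000 · 124 = 29.16 mm.
The walls impose strain ε = −(29.16)/14000 = -2.0832e-03; σ = Eε = 192000 · -2.0832e-03 = -400 MPa.
Wall reaction R = σ·A = -400·2402 = -960700 N = -960.7 kN.

-961 kN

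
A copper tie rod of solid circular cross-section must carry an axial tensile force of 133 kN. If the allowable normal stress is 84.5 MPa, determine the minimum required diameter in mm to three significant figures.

44.8 mm

Required area A ≥ P/σ_allow = 133000/84.5 = 1574 mm².
For a solid circular section, d ≥ √(4A/π) = 44.77 mm.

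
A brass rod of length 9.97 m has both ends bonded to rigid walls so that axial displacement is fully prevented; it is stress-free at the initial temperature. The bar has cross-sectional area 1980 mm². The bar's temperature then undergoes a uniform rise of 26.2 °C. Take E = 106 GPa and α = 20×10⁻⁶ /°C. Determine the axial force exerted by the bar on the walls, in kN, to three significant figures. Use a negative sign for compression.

-110 kN

Free thermal expansion αLΔT = 20e-6 · 9970 · 26.2 = 5.224 mm.
The walls impose strain ε = −(5.224)/9970 = -5.2400e-04; σ = Eε = 106000 · -5.2400e-04 = -55.54 MPa.
Wall reaction R = σ·A = -55.54·1980 = -110000 N = -110 kN.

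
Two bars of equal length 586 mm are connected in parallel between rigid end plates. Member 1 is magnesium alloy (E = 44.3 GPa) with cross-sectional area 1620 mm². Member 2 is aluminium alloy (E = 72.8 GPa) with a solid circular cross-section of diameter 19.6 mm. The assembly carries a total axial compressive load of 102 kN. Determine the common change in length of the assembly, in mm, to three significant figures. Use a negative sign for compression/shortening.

A_2 = 301.7 mm².
Equal strain + equilibrium ⇒ each member carries load in proportion to AE: A₁E₁ = 71770000 N, A₂E₂ = 21970000 N, ΣAE = 93730000 N.
δ = PL/ΣAE = -102000·586/93730000 = -0.6377 mm.

-0.638 mm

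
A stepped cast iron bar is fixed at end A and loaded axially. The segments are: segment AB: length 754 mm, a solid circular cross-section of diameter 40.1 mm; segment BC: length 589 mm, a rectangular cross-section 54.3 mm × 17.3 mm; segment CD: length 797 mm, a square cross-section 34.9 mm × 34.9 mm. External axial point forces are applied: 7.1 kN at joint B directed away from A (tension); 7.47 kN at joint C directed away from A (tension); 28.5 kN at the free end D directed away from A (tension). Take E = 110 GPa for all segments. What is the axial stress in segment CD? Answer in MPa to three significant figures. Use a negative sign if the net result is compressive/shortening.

Internal axial forces (sectioning from the free end, tension +): N_CD = 28.5 kN, N_BC = 35.97 kN, N_AB = 43.07 kN.
A_CD = 1218 mm².
σ_CD = N_CD/A_CD = 28500/1218 = 23.4 MPa.

23.4 MPa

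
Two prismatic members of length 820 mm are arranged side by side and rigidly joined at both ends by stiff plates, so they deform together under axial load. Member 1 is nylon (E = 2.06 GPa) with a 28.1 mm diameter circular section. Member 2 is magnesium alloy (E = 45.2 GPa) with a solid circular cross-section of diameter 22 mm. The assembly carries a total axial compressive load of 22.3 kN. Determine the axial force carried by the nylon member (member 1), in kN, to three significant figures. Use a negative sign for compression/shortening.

-1.54 kN

A_1 = 620.2 mm².
A_2 = 380.1 mm².
Equal strain + equilibrium ⇒ each member carries load in proportion to AE: A₁E₁ = 1278000 N, A₂E₂ = 17180000 N, ΣAE = 18460000 N.
F₁ = P·A₁E₁/ΣAE = -22300·1278000/18460000 = -1543 N.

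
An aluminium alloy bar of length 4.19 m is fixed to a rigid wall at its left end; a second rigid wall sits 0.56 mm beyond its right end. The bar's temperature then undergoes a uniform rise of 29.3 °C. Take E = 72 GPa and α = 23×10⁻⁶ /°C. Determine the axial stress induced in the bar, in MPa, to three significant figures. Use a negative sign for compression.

Free thermal expansion αLΔT = 23e-6 · 4190 · 29.3 = 2.824 mm.
The walls engage after the gap closes; constrained expansion = 2.824 − 0.56 = 2.264 mm.
The walls impose strain ε = −(2.264)/4190 = -5.4025e-04; σ = Eε = 72000 · -5.4025e-04 = -38.9 MPa.

-38.9 MPa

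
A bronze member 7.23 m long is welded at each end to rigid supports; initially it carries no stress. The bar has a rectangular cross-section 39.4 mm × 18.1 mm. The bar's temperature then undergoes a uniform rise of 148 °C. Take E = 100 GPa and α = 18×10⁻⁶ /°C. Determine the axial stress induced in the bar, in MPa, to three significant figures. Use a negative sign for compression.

-266 MPa

Free thermal expansion αLΔT = 18e-6 · 7230 · 148 = 19.26 mm.
The walls impose strain ε = −(19.26)/7230 = -2.6640e-03; σ = Eε = 100000 · -2.6640e-03 = -266.4 MPa.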